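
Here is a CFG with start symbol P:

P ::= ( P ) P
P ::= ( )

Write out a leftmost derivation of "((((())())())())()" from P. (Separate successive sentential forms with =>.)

P=>(P)P=>((P)P)P=>(((P)P)P)P=>((((P)P)P)P)P=>((((())P)P)P)P=>((((())())P)P)P=>((((())())())P)P=>((((())())())())P=>((((())())())())()

P => (P)P   [P ::= ( P ) P]
(P)P => ((P)P)P   [P ::= ( P ) P]
((P)P)P => (((P)P)P)P   [P ::= ( P ) P]
(((P)P)P)P => ((((P)P)P)P)P   [P ::= ( P ) P]
((((P)P)P)P)P => ((((())P)P)P)P   [P ::= ( )]
((((())P)P)P)P => ((((())())P)P)P   [P ::= ( )]
((((())())P)P)P => ((((())())())P)P   [P ::= ( )]
((((())())())P)P => ((((())())())())P   [P ::= ( )]
((((())())())())P => ((((())())())())()   [P ::= ( )]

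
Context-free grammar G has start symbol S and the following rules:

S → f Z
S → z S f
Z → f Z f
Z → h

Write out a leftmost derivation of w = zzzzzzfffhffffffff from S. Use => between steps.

S => zSf   [S → z S f]
zSf => zzSff   [S → z S f]
zzSff => zzzSfff   [S → z S f]
zzzSfff => zzzzSffff   [S → z S f]
zzzzSffff => zzzzzSfffff   [S → z S f]
zzzzzSfffff => zzzzzzSffffff   [S → z S f]
zzzzzzSffffff => zzzzzzfZffffff   [S → f Z]
zzzzzzfZffffff => zzzzzzffZfffffff   [Z → f Z f]
zzzzzzffZfffffff => zzzzzzfffZffffffff   [Z → f Z f]
zzzzzzfffZffffffff => zzzzzzfffhffffffff   [Z → h]

S => zSf => zzSff => zzzSfff => zzzzSffff => zzzzzSfffff => zzzzzzSffffff => zzzzzzfZffffff => zzzzzzffZfffffff => zzzzzzfffZffffffff => zzzzzzfffhffffffff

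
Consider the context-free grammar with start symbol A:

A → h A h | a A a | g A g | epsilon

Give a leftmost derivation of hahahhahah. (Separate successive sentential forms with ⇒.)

A ⇒ hAh ⇒ haAah ⇒ hahAhah ⇒ hahaAahah ⇒ hahahAhahah ⇒ hahahhahah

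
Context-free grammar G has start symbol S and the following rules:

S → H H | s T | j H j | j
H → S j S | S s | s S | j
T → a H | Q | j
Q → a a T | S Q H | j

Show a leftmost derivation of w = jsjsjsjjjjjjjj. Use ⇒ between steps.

S ⇒ jHj   [S → j H j]
jHj ⇒ jSjSj   [H → S j S]
jSjSj ⇒ jHHjSj   [S → H H]
jHHjSj ⇒ jsSHjSj   [H → s S]
jsSHjSj ⇒ jsjHjHjSj   [S → j H j]
jsjHjHjSj ⇒ jsjSjSjHjSj   [H → S j S]
jsjSjSjHjSj ⇒ jsjHHjSjHjSj   [S → H H]
jsjHHjSjHjSj ⇒ jsjSsHjSjHjSj   [H → S s]
jsjSsHjSjHjSj ⇒ jsjsTsHjSjHjSj   [S → s T]
jsjsTsHjSjHjSj ⇒ jsjsjsHjSjHjSj   [T → j]
jsjsjsHjSjHjSj ⇒ jsjsjsjjSjHjSj   [H → j]
jsjsjsjjSjHjSj ⇒ jsjsjsjjjjHjSj   [S → j]
jsjsjsjjjjHjSj ⇒ jsjsjsjjjjjjSj   [H → j]
jsjsjsjjjjjjSj ⇒ jsjsjsjjjjjjjj   [S → j]

S ⇒ jHj ⇒ jSjSj ⇒ jHHjSj ⇒ jsSHjSj ⇒ jsjHjHjSj ⇒ jsjSjSjHjSj ⇒ jsjHHjSjHjSj ⇒ jsjSsHjSjHjSj ⇒ jsjsTsHjSjHjSj ⇒ jsjsjsHjSjHjSj ⇒ jsjsjsjjSjHjSj ⇒ jsjsjsjjjjHjSj ⇒ jsjsjsjjjjjjSj ⇒ jsjsjsjjjjjjjj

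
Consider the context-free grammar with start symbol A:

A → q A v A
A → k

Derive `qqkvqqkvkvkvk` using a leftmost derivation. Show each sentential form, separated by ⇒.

A ⇒ qAvA   [A → q A v A]
qAvA ⇒ qqAvAvA   [A → q A v A]
qqAvAvA ⇒ qqkvAvA   [A → k]
qqkvAvA ⇒ qqkvqAvAvA   [A → q A v A]
qqkvqAvAvA ⇒ qqkvqqAvAvAvA   [A → q A v A]
qqkvqqAvAvAvA ⇒ qqkvqqkvAvAvA   [A → k]
qqkvqqkvAvAvA ⇒ qqkvqqkvkvAvA   [A → k]
qqkvqqkvkvAvA ⇒ qqkvqqkvkvkvA   [A → k]
qqkvqqkvkvkvA ⇒ qqkvqqkvkvkvk   [A → k]

A ⇒ qAvA ⇒ qqAvAvA ⇒ qqkvAvA ⇒ qqkvqAvAvA ⇒ qqkvqqAvAvAvA ⇒ qqkvqqkvAvAvA ⇒ qqkvqqkvkvAvA ⇒ qqkvqqkvkvkvA ⇒ qqkvqqkvkvkvk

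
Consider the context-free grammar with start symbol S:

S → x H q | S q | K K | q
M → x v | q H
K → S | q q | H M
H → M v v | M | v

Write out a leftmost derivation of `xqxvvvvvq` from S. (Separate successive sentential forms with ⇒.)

S⇒xHq⇒xMvvq⇒xqHvvq⇒xqMvvvvq⇒xqxvvvvvq

S ⇒ xHq   [S → x H q]
xHq ⇒ xMvvq   [H → M v v]
xMvvq ⇒ xqHvvq   [M → q H]
xqHvvq ⇒ xqMvvvvq   [H → M v v]
xqMvvvvq ⇒ xqxvvvvvq   [M → x v]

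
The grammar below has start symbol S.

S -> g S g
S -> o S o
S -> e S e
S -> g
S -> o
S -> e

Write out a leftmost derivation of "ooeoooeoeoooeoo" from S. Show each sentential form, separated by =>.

S => oSo   [S -> o S o]
oSo => ooSoo   [S -> o S o]
ooSoo => ooeSeoo   [S -> e S e]
ooeSeoo => ooeoSoeoo   [S -> o S o]
ooeoSoeoo => ooeooSooeoo   [S -> o S o]
ooeooSooeoo => ooeoooSoooeoo   [S -> o S o]
ooeoooSoooeoo => ooeoooeSeoooeoo   [S -> e S e]
ooeoooeSeoooeoo => ooeoooeoeoooeoo   [S -> o]

S=>oSo=>ooSoo=>ooeSeoo=>ooeoSoeoo=>ooeooSooeoo=>ooeoooSoooeoo=>ooeoooeSeoooeoo=>ooeoooeoeoooeoo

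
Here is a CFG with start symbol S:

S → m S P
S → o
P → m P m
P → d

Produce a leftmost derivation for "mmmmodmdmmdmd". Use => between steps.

S => mSP => mmSPP => mmmSPPP => mmmmSPPPP => mmmmoPPPP => mmmmodPPP => mmmmodmPmPP => mmmmodmdmPP => mmmmodmdmmPmP => mmmmodmdmmdmP => mmmmodmdmmdmd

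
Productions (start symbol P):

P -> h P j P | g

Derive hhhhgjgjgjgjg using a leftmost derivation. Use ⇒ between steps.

P ⇒ hPjP   [P -> h P j P]
hPjP ⇒ hhPjPjP   [P -> h P j P]
hhPjPjP ⇒ hhhPjPjPjP   [P -> h P j P]
hhhPjPjPjP ⇒ hhhhPjPjPjPjP   [P -> h P j P]
hhhhPjPjPjPjP ⇒ hhhhgjPjPjPjP   [P -> g]
hhhhgjPjPjPjP ⇒ hhhhgjgjPjPjP   [P -> g]
hhhhgjgjPjPjP ⇒ hhhhgjgjgjPjP   [P -> g]
hhhhgjgjgjPjP ⇒ hhhhgjgjgjgjP   [P -> g]
hhhhgjgjgjgjP ⇒ hhhhgjgjgjgjg   [P -> g]

P ⇒ hPjP ⇒ hhPjPjP ⇒ hhhPjPjPjP ⇒ hhhhPjPjPjPjP ⇒ hhhhgjPjPjPjP ⇒ hhhhgjgjPjPjP ⇒ hhhhgjgjgjPjP ⇒ hhhhgjgjgjgjP ⇒ hhhhgjgjgjgjg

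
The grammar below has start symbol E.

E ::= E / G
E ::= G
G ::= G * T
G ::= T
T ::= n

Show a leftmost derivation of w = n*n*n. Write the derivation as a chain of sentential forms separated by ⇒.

E ⇒ G ⇒ G*T ⇒ G*T*T ⇒ T*T*T ⇒ n*T*T ⇒ n*n*T ⇒ n*n*n

E ⇒ G   [E ::= G]
G ⇒ G*T   [G ::= G * T]
G*T ⇒ G*T*T   [G ::= G * T]
G*T*T ⇒ T*T*T   [G ::= T]
T*T*T ⇒ n*T*T   [T ::= n]
n*T*T ⇒ n*n*T   [T ::= n]
n*n*T ⇒ n*n*n   [T ::= n]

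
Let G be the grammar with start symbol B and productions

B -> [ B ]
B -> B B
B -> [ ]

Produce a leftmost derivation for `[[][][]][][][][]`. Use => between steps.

B => BB => BBB => BBBB => BBBBB => [B]BBBB => [BB]BBBB => [BBB]BBBB => [[]BB]BBBB => [[][]B]BBBB => [[][][]]BBBB => [[][][]][]BBB => [[][][]][][]BB => [[][][]][][][]B => [[][][]][][][][]

B => BB   [B -> B B]
BB => BBB   [B -> B B]
BBB => BBBB   [B -> B B]
BBBB => BBBBB   [B -> B B]
BBBBB => [B]BBBB   [B -> [ B ]]
[B]BBBB => [BB]BBBB   [B -> B B]
[BB]BBBB => [BBB]BBBB   [B -> B B]
[BBB]BBBB => [[]BB]BBBB   [B -> [ ]]
[[]BB]BBBB => [[][]B]BBBB   [B -> [ ]]
[[][]B]BBBB => [[][][]]BBBB   [B -> [ ]]
[[][][]]BBBB => [[][][]][]BBB   [B -> [ ]]
[[][][]][]BBB => [[][][]][][]BB   [B -> [ ]]
[[][][]][][]BB => [[][][]][][][]B   [B -> [ ]]
[[][][]][][][]B => [[][][]][][][][]   [B -> [ ]]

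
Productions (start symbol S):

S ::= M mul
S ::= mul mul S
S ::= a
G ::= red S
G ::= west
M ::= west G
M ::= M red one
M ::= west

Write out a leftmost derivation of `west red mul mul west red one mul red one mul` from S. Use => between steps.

S => M mul => M red one mul => west G red one mul => west red S red one mul => west red mul mul S red one mul => west red mul mul M mul red one mul => west red mul mul M red one mul red one mul => west red mul mul west red one mul red one mul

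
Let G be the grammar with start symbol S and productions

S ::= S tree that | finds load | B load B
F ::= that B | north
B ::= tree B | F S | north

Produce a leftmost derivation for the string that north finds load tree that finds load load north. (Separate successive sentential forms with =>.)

S => B load B => F S load B => that B S load B => that F S S load B => that north S S load B => that north S tree that S load B => that north finds load tree that S load B => that north finds load tree that finds load load B => that north finds load tree that finds load load north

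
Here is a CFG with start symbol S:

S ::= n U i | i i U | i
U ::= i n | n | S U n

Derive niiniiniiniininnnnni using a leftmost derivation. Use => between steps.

S => nUi   [S ::= n U i]
nUi => nSUni   [U ::= S U n]
nSUni => niiUUni   [S ::= i i U]
niiUUni => niinUni   [U ::= n]
niinUni => niinSUnni   [U ::= S U n]
niinSUnni => niiniiUUnni   [S ::= i i U]
niiniiUUnni => niiniinUnni   [U ::= n]
niiniinUnni => niiniinSUnnni   [U ::= S U n]
niiniinSUnnni => niiniiniiUUnnni   [S ::= i i U]
niiniiniiUUnnni => niiniiniinUnnni   [U ::= n]
niiniiniinUnnni => niiniiniinSUnnnni   [U ::= S U n]
niiniiniinSUnnnni => niiniiniiniiUUnnnni   [S ::= i i U]
niiniiniiniiUUnnnni => niiniiniiniinUnnnni   [U ::= n]
niiniiniiniinUnnnni => niiniiniiniininnnnni   [U ::= i n]

S=>nUi=>nSUni=>niiUUni=>niinUni=>niinSUnni=>niiniiUUnni=>niiniinUnni=>niiniinSUnnni=>niiniiniiUUnnni=>niiniiniinUnnni=>niiniiniinSUnnnni=>niiniiniiniiUUnnnni=>niiniiniiniinUnnnni=>niiniiniiniininnnnni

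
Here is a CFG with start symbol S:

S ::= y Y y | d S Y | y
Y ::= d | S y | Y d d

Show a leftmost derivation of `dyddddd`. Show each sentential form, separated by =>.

S=>dSY=>dyY=>dyYdd=>dyYdddd=>dyddddd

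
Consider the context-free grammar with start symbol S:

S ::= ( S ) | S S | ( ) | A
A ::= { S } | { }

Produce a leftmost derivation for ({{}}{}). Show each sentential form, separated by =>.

S => (S)   [S ::= ( S )]
(S) => (SS)   [S ::= S S]
(SS) => (AS)   [S ::= A]
(AS) => ({S}S)   [A ::= { S }]
({S}S) => ({A}S)   [S ::= A]
({A}S) => ({{}}S)   [A ::= { }]
({{}}S) => ({{}}A)   [S ::= A]
({{}}A) => ({{}}{})   [A ::= { }]

S => (S) => (SS) => (AS) => ({S}S) => ({A}S) => ({{}}S) => ({{}}A) => ({{}}{})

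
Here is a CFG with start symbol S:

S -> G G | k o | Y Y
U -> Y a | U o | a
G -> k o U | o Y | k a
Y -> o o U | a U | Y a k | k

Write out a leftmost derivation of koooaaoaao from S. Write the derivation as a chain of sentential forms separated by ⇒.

S ⇒ GG   [S -> G G]
GG ⇒ koUG   [G -> k o U]
koUG ⇒ koYaG   [U -> Y a]
koYaG ⇒ koooUaG   [Y -> o o U]
koooUaG ⇒ koooaaG   [U -> a]
koooaaG ⇒ koooaaoY   [G -> o Y]
koooaaoY ⇒ koooaaoaU   [Y -> a U]
koooaaoaU ⇒ koooaaoaUo   [U -> U o]
koooaaoaUo ⇒ koooaaoaao   [U -> a]

S ⇒ GG ⇒ koUG ⇒ koYaG ⇒ koooUaG ⇒ koooaaG ⇒ koooaaoY ⇒ koooaaoaU ⇒ koooaaoaUo ⇒ koooaaoaao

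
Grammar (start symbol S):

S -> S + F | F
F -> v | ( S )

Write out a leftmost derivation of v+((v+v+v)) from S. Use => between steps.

S=>S+F=>F+F=>v+F=>v+(S)=>v+(F)=>v+((S))=>v+((S+F))=>v+((S+F+F))=>v+((F+F+F))=>v+((v+F+F))=>v+((v+v+F))=>v+((v+v+v))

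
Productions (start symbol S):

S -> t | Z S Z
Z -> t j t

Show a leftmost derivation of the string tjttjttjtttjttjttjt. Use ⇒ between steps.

S ⇒ ZSZ ⇒ tjtSZ ⇒ tjtZSZZ ⇒ tjttjtSZZ ⇒ tjttjtZSZZZ ⇒ tjttjttjtSZZZ ⇒ tjttjttjttZZZ ⇒ tjttjttjtttjtZZ ⇒ tjttjttjtttjttjtZ ⇒ tjttjttjtttjttjttjt

S ⇒ ZSZ   [S -> Z S Z]
ZSZ ⇒ tjtSZ   [Z -> t j t]
tjtSZ ⇒ tjtZSZZ   [S -> Z S Z]
tjtZSZZ ⇒ tjttjtSZZ   [Z -> t j t]
tjttjtSZZ ⇒ tjttjtZSZZZ   [S -> Z S Z]
tjttjtZSZZZ ⇒ tjttjttjtSZZZ   [Z -> t j t]
tjttjttjtSZZZ ⇒ tjttjttjttZZZ   [S -> t]
tjttjttjttZZZ ⇒ tjttjttjtttjtZZ   [Z -> t j t]
tjttjttjtttjtZZ ⇒ tjttjttjtttjttjtZ   [Z -> t j t]
tjttjttjtttjttjtZ ⇒ tjttjttjtttjttjttjt   [Z -> t j t]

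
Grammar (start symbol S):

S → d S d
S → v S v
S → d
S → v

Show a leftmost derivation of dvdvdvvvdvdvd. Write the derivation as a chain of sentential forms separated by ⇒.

S ⇒ dSd ⇒ dvSvd ⇒ dvdSdvd ⇒ dvdvSvdvd ⇒ dvdvdSdvdvd ⇒ dvdvdvSvdvdvd ⇒ dvdvdvvvdvdvd

S ⇒ dSd   [S → d S d]
dSd ⇒ dvSvd   [S → v S v]
dvSvd ⇒ dvdSdvd   [S → d S d]
dvdSdvd ⇒ dvdvSvdvd   [S → v S v]
dvdvSvdvd ⇒ dvdvdSdvdvd   [S → d S d]
dvdvdSdvdvd ⇒ dvdvdvSvdvdvd   [S → v S v]
dvdvdvSvdvdvd ⇒ dvdvdvvvdvdvd   [S → v]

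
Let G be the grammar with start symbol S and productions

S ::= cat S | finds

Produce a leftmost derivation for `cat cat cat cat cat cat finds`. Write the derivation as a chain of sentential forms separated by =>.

S => cat S   [S ::= cat S]
cat S => cat cat S   [S ::= cat S]
cat cat S => cat cat cat S   [S ::= cat S]
cat cat cat S => cat cat cat cat S   [S ::= cat S]
cat cat cat cat S => cat cat cat cat cat S   [S ::= cat S]
cat cat cat cat cat S => cat cat cat cat cat cat S   [S ::= cat S]
cat cat cat cat cat cat S => cat cat cat cat cat cat finds   [S ::= finds]

S => cat S => cat cat S => cat cat cat S => cat cat cat cat S => cat cat cat cat cat S => cat cat cat cat cat cat S => cat cat cat cat cat cat finds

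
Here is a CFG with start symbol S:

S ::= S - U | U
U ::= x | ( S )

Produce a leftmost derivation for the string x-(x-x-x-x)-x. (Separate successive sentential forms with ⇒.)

S ⇒ S-U ⇒ S-U-U ⇒ U-U-U ⇒ x-U-U ⇒ x-(S)-U ⇒ x-(S-U)-U ⇒ x-(S-U-U)-U ⇒ x-(S-U-U-U)-U ⇒ x-(U-U-U-U)-U ⇒ x-(x-U-U-U)-U ⇒ x-(x-x-U-U)-U ⇒ x-(x-x-x-U)-U ⇒ x-(x-x-x-x)-U ⇒ x-(x-x-x-x)-x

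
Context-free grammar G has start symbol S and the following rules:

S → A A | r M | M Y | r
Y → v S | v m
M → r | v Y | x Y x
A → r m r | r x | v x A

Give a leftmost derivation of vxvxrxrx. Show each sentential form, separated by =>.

S => AA => vxAA => vxvxAA => vxvxrxA => vxvxrxrx

S => AA   [S → A A]
AA => vxAA   [A → v x A]
vxAA => vxvxAA   [A → v x A]
vxvxAA => vxvxrxA   [A → r x]
vxvxrxA => vxvxrxrx   [A → r x]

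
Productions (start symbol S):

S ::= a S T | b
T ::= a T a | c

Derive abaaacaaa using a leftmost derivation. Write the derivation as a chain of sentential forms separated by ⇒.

S⇒aST⇒abT⇒abaTa⇒abaaTaa⇒abaaaTaaa⇒abaaacaaa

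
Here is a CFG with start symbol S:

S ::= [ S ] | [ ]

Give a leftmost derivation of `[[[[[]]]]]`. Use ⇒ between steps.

S ⇒ [S]   [S ::= [ S ]]
[S] ⇒ [[S]]   [S ::= [ S ]]
[[S]] ⇒ [[[S]]]   [S ::= [ S ]]
[[[S]]] ⇒ [[[[S]]]]   [S ::= [ S ]]
[[[[S]]]] ⇒ [[[[[]]]]]   [S ::= [ ]]

S⇒[S]⇒[[S]]⇒[[[S]]]⇒[[[[S]]]]⇒[[[[[]]]]]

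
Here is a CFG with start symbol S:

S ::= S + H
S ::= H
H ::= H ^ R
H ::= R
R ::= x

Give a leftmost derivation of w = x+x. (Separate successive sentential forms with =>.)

S => S+H   [S ::= S + H]
S+H => H+H   [S ::= H]
H+H => R+H   [H ::= R]
R+H => x+H   [R ::= x]
x+H => x+R   [H ::= R]
x+R => x+x   [R ::= x]

S => S+H => H+H => R+H => x+H => x+R => x+x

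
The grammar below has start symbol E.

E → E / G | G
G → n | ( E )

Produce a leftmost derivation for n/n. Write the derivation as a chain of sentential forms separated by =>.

E => E/G   [E → E / G]
E/G => G/G   [E → G]
G/G => n/G   [G → n]
n/G => n/n   [G → n]

E=>E/G=>G/G=>n/G=>n/n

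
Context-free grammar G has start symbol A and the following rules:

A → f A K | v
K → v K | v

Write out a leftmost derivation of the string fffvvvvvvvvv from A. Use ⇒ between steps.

A ⇒ fAK   [A → f A K]
fAK ⇒ ffAKK   [A → f A K]
ffAKK ⇒ fffAKKK   [A → f A K]
fffAKKK ⇒ fffvKKK   [A → v]
fffvKKK ⇒ fffvvKKK   [K → v K]
fffvvKKK ⇒ fffvvvKKK   [K → v K]
fffvvvKKK ⇒ fffvvvvKK   [K → v]
fffvvvvKK ⇒ fffvvvvvK   [K → v]
fffvvvvvK ⇒ fffvvvvvvK   [K → v K]
fffvvvvvvK ⇒ fffvvvvvvvK   [K → v K]
fffvvvvvvvK ⇒ fffvvvvvvvvK   [K → v K]
fffvvvvvvvvK ⇒ fffvvvvvvvvv   [K → v]

A ⇒ fAK ⇒ ffAKK ⇒ fffAKKK ⇒ fffvKKK ⇒ fffvvKKK ⇒ fffvvvKKK ⇒ fffvvvvKK ⇒ fffvvvvvK ⇒ fffvvvvvvK ⇒ fffvvvvvvvK ⇒ fffvvvvvvvvK ⇒ fffvvvvvvvvv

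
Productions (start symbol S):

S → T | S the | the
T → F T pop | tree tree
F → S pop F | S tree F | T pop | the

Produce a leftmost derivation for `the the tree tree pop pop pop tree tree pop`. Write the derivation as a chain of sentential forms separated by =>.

S => T => F T pop => T pop T pop => F T pop pop T pop => the T pop pop T pop => the F T pop pop pop T pop => the the T pop pop pop T pop => the the tree tree pop pop pop T pop => the the tree tree pop pop pop tree tree pop

S => T   [S → T]
T => F T pop   [T → F T pop]
F T pop => T pop T pop   [F → T pop]
T pop T pop => F T pop pop T pop   [T → F T pop]
F T pop pop T pop => the T pop pop T pop   [F → the]
the T pop pop T pop => the F T pop pop pop T pop   [T → F T pop]
the F T pop pop pop T pop => the the T pop pop pop T pop   [F → the]
the the T pop pop pop T pop => the the tree tree pop pop pop T pop   [T → tree tree]
the the tree tree pop pop pop T pop => the the tree tree pop pop pop tree tree pop   [T → tree tree]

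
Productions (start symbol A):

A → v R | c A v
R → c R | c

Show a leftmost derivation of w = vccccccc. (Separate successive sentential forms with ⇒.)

A ⇒ vR ⇒ vcR ⇒ vccR ⇒ vcccR ⇒ vccccR ⇒ vcccccR ⇒ vccccccR ⇒ vccccccc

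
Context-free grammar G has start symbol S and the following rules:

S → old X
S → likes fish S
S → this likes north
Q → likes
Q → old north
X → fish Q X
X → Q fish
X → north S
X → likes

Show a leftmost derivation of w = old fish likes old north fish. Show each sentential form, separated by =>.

S => old X   [S → old X]
old X => old fish Q X   [X → fish Q X]
old fish Q X => old fish likes X   [Q → likes]
old fish likes X => old fish likes Q fish   [X → Q fish]
old fish likes Q fish => old fish likes old north fish   [Q → old north]

S => old X => old fish Q X => old fish likes X => old fish likes Q fish => old fish likes old north fish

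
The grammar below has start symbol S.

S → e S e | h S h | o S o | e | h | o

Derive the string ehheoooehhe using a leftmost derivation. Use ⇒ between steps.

S ⇒ eSe ⇒ ehShe ⇒ ehhShhe ⇒ ehheSehhe ⇒ ehheoSoehhe ⇒ ehheoooehhe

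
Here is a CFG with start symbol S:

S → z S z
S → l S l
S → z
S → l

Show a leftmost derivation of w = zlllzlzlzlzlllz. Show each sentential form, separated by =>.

S => zSz   [S → z S z]
zSz => zlSlz   [S → l S l]
zlSlz => zllSllz   [S → l S l]
zllSllz => zlllSlllz   [S → l S l]
zlllSlllz => zlllzSzlllz   [S → z S z]
zlllzSzlllz => zlllzlSlzlllz   [S → l S l]
zlllzlSlzlllz => zlllzlzSzlzlllz   [S → z S z]
zlllzlzSzlzlllz => zlllzlzlzlzlllz   [S → l]

S => zSz => zlSlz => zllSllz => zlllSlllz => zlllzSzlllz => zlllzlSlzlllz => zlllzlzSzlzlllz => zlllzlzlzlzlllz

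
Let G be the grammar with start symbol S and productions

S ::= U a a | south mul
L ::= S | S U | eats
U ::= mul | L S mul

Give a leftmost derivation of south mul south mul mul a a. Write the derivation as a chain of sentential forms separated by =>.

S => U a a   [S ::= U a a]
U a a => L S mul a a   [U ::= L S mul]
L S mul a a => S S mul a a   [L ::= S]
S S mul a a => south mul S mul a a   [S ::= south mul]
south mul S mul a a => south mul south mul mul a a   [S ::= south mul]

S => U a a => L S mul a a => S S mul a a => south mul S mul a a => south mul south mul mul a a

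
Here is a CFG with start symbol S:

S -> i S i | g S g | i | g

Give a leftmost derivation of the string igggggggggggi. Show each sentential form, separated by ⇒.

S ⇒ iSi ⇒ igSgi ⇒ iggSggi ⇒ igggSgggi ⇒ iggggSggggi ⇒ igggggSgggggi ⇒ igggggggggggi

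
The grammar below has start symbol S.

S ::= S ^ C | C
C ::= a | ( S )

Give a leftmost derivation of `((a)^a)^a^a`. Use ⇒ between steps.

S⇒S^C⇒S^C^C⇒C^C^C⇒(S)^C^C⇒(S^C)^C^C⇒(C^C)^C^C⇒((S)^C)^C^C⇒((C)^C)^C^C⇒((a)^C)^C^C⇒((a)^a)^C^C⇒((a)^a)^a^C⇒((a)^a)^a^a

S ⇒ S^C   [S ::= S ^ C]
S^C ⇒ S^C^C   [S ::= S ^ C]
S^C^C ⇒ C^C^C   [S ::= C]
C^C^C ⇒ (S)^C^C   [C ::= ( S )]
(S)^C^C ⇒ (S^C)^C^C   [S ::= S ^ C]
(S^C)^C^C ⇒ (C^C)^C^C   [S ::= C]
(C^C)^C^C ⇒ ((S)^C)^C^C   [C ::= ( S )]
((S)^C)^C^C ⇒ ((C)^C)^C^C   [S ::= C]
((C)^C)^C^C ⇒ ((a)^C)^C^C   [C ::= a]
((a)^C)^C^C ⇒ ((a)^a)^C^C   [C ::= a]
((a)^a)^C^C ⇒ ((a)^a)^a^C   [C ::= a]
((a)^a)^a^C ⇒ ((a)^a)^a^a   [C ::= a]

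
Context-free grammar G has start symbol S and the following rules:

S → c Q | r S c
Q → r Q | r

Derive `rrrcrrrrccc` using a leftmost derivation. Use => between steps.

S => rSc   [S → r S c]
rSc => rrScc   [S → r S c]
rrScc => rrrSccc   [S → r S c]
rrrSccc => rrrcQccc   [S → c Q]
rrrcQccc => rrrcrQccc   [Q → r Q]
rrrcrQccc => rrrcrrQccc   [Q → r Q]
rrrcrrQccc => rrrcrrrQccc   [Q → r Q]
rrrcrrrQccc => rrrcrrrrccc   [Q → r]

S => rSc => rrScc => rrrSccc => rrrcQccc => rrrcrQccc => rrrcrrQccc => rrrcrrrQccc => rrrcrrrrccc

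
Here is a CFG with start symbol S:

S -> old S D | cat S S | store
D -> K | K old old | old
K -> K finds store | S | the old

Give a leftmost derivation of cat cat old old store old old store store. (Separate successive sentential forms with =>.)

S => cat S S => cat cat S S S => cat cat old S D S S => cat cat old old S D D S S => cat cat old old store D D S S => cat cat old old store old D S S => cat cat old old store old old S S => cat cat old old store old old store S => cat cat old old store old old store store

S => cat S S   [S -> cat S S]
cat S S => cat cat S S S   [S -> cat S S]
cat cat S S S => cat cat old S D S S   [S -> old S D]
cat cat old S D S S => cat cat old old S D D S S   [S -> old S D]
cat cat old old S D D S S => cat cat old old store D D S S   [S -> store]
cat cat old old store D D S S => cat cat old old store old D S S   [D -> old]
cat cat old old store old D S S => cat cat old old store old old S S   [D -> old]
cat cat old old store old old S S => cat cat old old store old old store S   [S -> store]
cat cat old old store old old store S => cat cat old old store old old store store   [S -> store]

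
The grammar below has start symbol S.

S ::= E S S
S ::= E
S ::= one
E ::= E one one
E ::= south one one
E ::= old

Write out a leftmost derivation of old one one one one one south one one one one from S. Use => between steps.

S => E S S => E one one S S => E one one one one S S => old one one one one S S => old one one one one one S => old one one one one one E => old one one one one one E one one => old one one one one one south one one one one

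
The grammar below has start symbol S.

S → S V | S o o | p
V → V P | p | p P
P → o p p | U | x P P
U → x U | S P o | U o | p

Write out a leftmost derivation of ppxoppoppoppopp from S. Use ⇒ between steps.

S ⇒ SV ⇒ pV ⇒ pVP ⇒ pVPP ⇒ ppPPP ⇒ ppxPPPP ⇒ ppxoppPPP ⇒ ppxoppoppPP ⇒ ppxoppoppoppP ⇒ ppxoppoppoppopp

S ⇒ SV   [S → S V]
SV ⇒ pV   [S → p]
pV ⇒ pVP   [V → V P]
pVP ⇒ pVPP   [V → V P]
pVPP ⇒ ppPPP   [V → p P]
ppPPP ⇒ ppxPPPP   [P → x P P]
ppxPPPP ⇒ ppxoppPPP   [P → o p p]
ppxoppPPP ⇒ ppxoppoppPP   [P → o p p]
ppxoppoppPP ⇒ ppxoppoppoppP   [P → o p p]
ppxoppoppoppP ⇒ ppxoppoppoppopp   [P → o p p]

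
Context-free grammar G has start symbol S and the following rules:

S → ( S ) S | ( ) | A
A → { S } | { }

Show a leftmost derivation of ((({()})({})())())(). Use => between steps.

S => (S)S   [S → ( S ) S]
(S)S => ((S)S)S   [S → ( S ) S]
((S)S)S => (((S)S)S)S   [S → ( S ) S]
(((S)S)S)S => (((A)S)S)S   [S → A]
(((A)S)S)S => ((({S})S)S)S   [A → { S }]
((({S})S)S)S => ((({()})S)S)S   [S → ( )]
((({()})S)S)S => ((({()})(S)S)S)S   [S → ( S ) S]
((({()})(S)S)S)S => ((({()})(A)S)S)S   [S → A]
((({()})(A)S)S)S => ((({()})({})S)S)S   [A → { }]
((({()})({})S)S)S => ((({()})({})())S)S   [S → ( )]
((({()})({})())S)S => ((({()})({})())())S   [S → ( )]
((({()})({})())())S => ((({()})({})())())()   [S → ( )]

S=>(S)S=>((S)S)S=>(((S)S)S)S=>(((A)S)S)S=>((({S})S)S)S=>((({()})S)S)S=>((({()})(S)S)S)S=>((({()})(A)S)S)S=>((({()})({})S)S)S=>((({()})({})())S)S=>((({()})({})())())S=>((({()})({})())())()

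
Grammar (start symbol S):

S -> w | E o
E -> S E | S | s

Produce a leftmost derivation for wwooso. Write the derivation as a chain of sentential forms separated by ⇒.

S ⇒ Eo   [S -> E o]
Eo ⇒ SEo   [E -> S E]
SEo ⇒ EoEo   [S -> E o]
EoEo ⇒ SEoEo   [E -> S E]
SEoEo ⇒ wEoEo   [S -> w]
wEoEo ⇒ wSoEo   [E -> S]
wSoEo ⇒ wEooEo   [S -> E o]
wEooEo ⇒ wSooEo   [E -> S]
wSooEo ⇒ wwooEo   [S -> w]
wwooEo ⇒ wwooso   [E -> s]

S ⇒ Eo ⇒ SEo ⇒ EoEo ⇒ SEoEo ⇒ wEoEo ⇒ wSoEo ⇒ wEooEo ⇒ wSooEo ⇒ wwooEo ⇒ wwooso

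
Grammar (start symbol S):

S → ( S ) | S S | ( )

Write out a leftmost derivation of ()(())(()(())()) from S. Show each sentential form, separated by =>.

S => SS   [S → S S]
SS => SSS   [S → S S]
SSS => ()SS   [S → ( )]
()SS => ()(S)S   [S → ( S )]
()(S)S => ()(())S   [S → ( )]
()(())S => ()(())(S)   [S → ( S )]
()(())(S) => ()(())(SS)   [S → S S]
()(())(SS) => ()(())(SSS)   [S → S S]
()(())(SSS) => ()(())(()SS)   [S → ( )]
()(())(()SS) => ()(())(()(S)S)   [S → ( S )]
()(())(()(S)S) => ()(())(()(())S)   [S → ( )]
()(())(()(())S) => ()(())(()(())())   [S → ( )]

S => SS => SSS => ()SS => ()(S)S => ()(())S => ()(())(S) => ()(())(SS) => ()(())(SSS) => ()(())(()SS) => ()(())(()(S)S) => ()(())(()(())S) => ()(())(()(())())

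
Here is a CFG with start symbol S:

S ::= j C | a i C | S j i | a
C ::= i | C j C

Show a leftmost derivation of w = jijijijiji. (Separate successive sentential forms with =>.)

S=>jC=>jCjC=>jCjCjC=>jCjCjCjC=>jCjCjCjCjC=>jijCjCjCjC=>jijijCjCjC=>jijijijCjC=>jijijijijC=>jijijijiji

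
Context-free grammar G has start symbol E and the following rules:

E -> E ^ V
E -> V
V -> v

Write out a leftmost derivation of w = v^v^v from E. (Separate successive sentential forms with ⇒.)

E ⇒ E^V   [E -> E ^ V]
E^V ⇒ E^V^V   [E -> E ^ V]
E^V^V ⇒ V^V^V   [E -> V]
V^V^V ⇒ v^V^V   [V -> v]
v^V^V ⇒ v^v^V   [V -> v]
v^v^V ⇒ v^v^v   [V -> v]

E ⇒ E^V ⇒ E^V^V ⇒ V^V^V ⇒ v^V^V ⇒ v^v^V ⇒ v^v^v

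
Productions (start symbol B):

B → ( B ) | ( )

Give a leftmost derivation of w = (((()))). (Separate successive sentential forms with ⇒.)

B⇒(B)⇒((B))⇒(((B)))⇒(((())))

B ⇒ (B)   [B → ( B )]
(B) ⇒ ((B))   [B → ( B )]
((B)) ⇒ (((B)))   [B → ( B )]
(((B))) ⇒ (((())))   [B → ( )]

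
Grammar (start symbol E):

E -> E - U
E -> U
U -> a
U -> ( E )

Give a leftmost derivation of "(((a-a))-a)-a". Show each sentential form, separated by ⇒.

E ⇒ E-U   [E -> E - U]
E-U ⇒ U-U   [E -> U]
U-U ⇒ (E)-U   [U -> ( E )]
(E)-U ⇒ (E-U)-U   [E -> E - U]
(E-U)-U ⇒ (U-U)-U   [E -> U]
(U-U)-U ⇒ ((E)-U)-U   [U -> ( E )]
((E)-U)-U ⇒ ((U)-U)-U   [E -> U]
((U)-U)-U ⇒ (((E))-U)-U   [U -> ( E )]
(((E))-U)-U ⇒ (((E-U))-U)-U   [E -> E - U]
(((E-U))-U)-U ⇒ (((U-U))-U)-U   [E -> U]
(((U-U))-U)-U ⇒ (((a-U))-U)-U   [U -> a]
(((a-U))-U)-U ⇒ (((a-a))-U)-U   [U -> a]
(((a-a))-U)-U ⇒ (((a-a))-a)-U   [U -> a]
(((a-a))-a)-U ⇒ (((a-a))-a)-a   [U -> a]

E⇒E-U⇒U-U⇒(E)-U⇒(E-U)-U⇒(U-U)-U⇒((E)-U)-U⇒((U)-U)-U⇒(((E))-U)-U⇒(((E-U))-U)-U⇒(((U-U))-U)-U⇒(((a-U))-U)-U⇒(((a-a))-U)-U⇒(((a-a))-a)-U⇒(((a-a))-a)-a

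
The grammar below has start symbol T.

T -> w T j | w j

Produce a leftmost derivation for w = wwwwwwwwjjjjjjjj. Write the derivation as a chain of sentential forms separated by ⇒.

T ⇒ wTj ⇒ wwTjj ⇒ wwwTjjj ⇒ wwwwTjjjj ⇒ wwwwwTjjjjj ⇒ wwwwwwTjjjjjj ⇒ wwwwwwwTjjjjjjj ⇒ wwwwwwwwjjjjjjjj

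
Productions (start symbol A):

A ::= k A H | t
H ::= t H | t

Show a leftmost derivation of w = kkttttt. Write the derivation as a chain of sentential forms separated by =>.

A => kAH => kkAHH => kktHH => kkttHH => kktttHH => kkttttH => kkttttt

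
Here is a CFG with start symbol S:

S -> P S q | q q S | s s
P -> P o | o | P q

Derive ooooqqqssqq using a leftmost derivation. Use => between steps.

S => PSq   [S -> P S q]
PSq => PoSq   [P -> P o]
PoSq => PooSq   [P -> P o]
PooSq => oooSq   [P -> o]
oooSq => oooPSqq   [S -> P S q]
oooPSqq => oooPqSqq   [P -> P q]
oooPqSqq => ooooqSqq   [P -> o]
ooooqSqq => ooooqqqSqq   [S -> q q S]
ooooqqqSqq => ooooqqqssqq   [S -> s s]

S => PSq => PoSq => PooSq => oooSq => oooPSqq => oooPqSqq => ooooqSqq => ooooqqqSqq => ooooqqqssqq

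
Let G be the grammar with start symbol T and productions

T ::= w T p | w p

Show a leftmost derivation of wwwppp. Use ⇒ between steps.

T ⇒ wTp ⇒ wwTpp ⇒ wwwppp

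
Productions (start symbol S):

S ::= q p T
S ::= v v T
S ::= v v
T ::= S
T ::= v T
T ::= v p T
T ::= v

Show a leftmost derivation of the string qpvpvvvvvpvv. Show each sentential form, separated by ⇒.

S ⇒ qpT ⇒ qpvpT ⇒ qpvpvT ⇒ qpvpvvT ⇒ qpvpvvS ⇒ qpvpvvvvT ⇒ qpvpvvvvvpT ⇒ qpvpvvvvvpvT ⇒ qpvpvvvvvpvv

S ⇒ qpT   [S ::= q p T]
qpT ⇒ qpvpT   [T ::= v p T]
qpvpT ⇒ qpvpvT   [T ::= v T]
qpvpvT ⇒ qpvpvvT   [T ::= v T]
qpvpvvT ⇒ qpvpvvS   [T ::= S]
qpvpvvS ⇒ qpvpvvvvT   [S ::= v v T]
qpvpvvvvT ⇒ qpvpvvvvvpT   [T ::= v p T]
qpvpvvvvvpT ⇒ qpvpvvvvvpvT   [T ::= v T]
qpvpvvvvvpvT ⇒ qpvpvvvvvpvv   [T ::= v]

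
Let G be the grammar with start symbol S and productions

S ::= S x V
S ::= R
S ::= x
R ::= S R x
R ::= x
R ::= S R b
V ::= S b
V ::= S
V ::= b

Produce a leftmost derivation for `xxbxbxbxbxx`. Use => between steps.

S => R => SRx => SxVRx => SxVxVRx => SxVxVxVRx => SxVxVxVxVRx => xxVxVxVxVRx => xxbxVxVxVRx => xxbxbxVxVRx => xxbxbxbxVRx => xxbxbxbxbRx => xxbxbxbxbxx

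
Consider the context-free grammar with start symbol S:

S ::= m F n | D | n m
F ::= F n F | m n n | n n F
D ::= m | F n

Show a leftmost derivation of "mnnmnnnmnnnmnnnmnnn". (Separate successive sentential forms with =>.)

S => mFn => mnnFn => mnnFnFn => mnnFnFnFn => mnnFnFnFnFn => mnnmnnnFnFnFn => mnnmnnnmnnnFnFn => mnnmnnnmnnnmnnnFn => mnnmnnnmnnnmnnnmnnn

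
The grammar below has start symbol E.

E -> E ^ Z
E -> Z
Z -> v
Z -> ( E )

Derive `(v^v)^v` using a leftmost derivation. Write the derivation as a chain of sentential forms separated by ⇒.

E ⇒ E^Z   [E -> E ^ Z]
E^Z ⇒ Z^Z   [E -> Z]
Z^Z ⇒ (E)^Z   [Z -> ( E )]
(E)^Z ⇒ (E^Z)^Z   [E -> E ^ Z]
(E^Z)^Z ⇒ (Z^Z)^Z   [E -> Z]
(Z^Z)^Z ⇒ (v^Z)^Z   [Z -> v]
(v^Z)^Z ⇒ (v^v)^Z   [Z -> v]
(v^v)^Z ⇒ (v^v)^v   [Z -> v]

E ⇒ E^Z ⇒ Z^Z ⇒ (E)^Z ⇒ (E^Z)^Z ⇒ (Z^Z)^Z ⇒ (v^Z)^Z ⇒ (v^v)^Z ⇒ (v^v)^v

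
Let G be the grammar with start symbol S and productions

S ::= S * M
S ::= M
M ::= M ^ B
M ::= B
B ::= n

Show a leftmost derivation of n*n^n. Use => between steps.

S => S*M => M*M => B*M => n*M => n*M^B => n*B^B => n*n^B => n*n^n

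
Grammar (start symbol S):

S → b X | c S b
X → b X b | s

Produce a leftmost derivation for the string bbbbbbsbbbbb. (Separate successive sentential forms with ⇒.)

S ⇒ bX ⇒ bbXb ⇒ bbbXbb ⇒ bbbbXbbb ⇒ bbbbbXbbbb ⇒ bbbbbbXbbbbb ⇒ bbbbbbsbbbbb

S ⇒ bX   [S → b X]
bX ⇒ bbXb   [X → b X b]
bbXb ⇒ bbbXbb   [X → b X b]
bbbXbb ⇒ bbbbXbbb   [X → b X b]
bbbbXbbb ⇒ bbbbbXbbbb   [X → b X b]
bbbbbXbbbb ⇒ bbbbbbXbbbbb   [X → b X b]
bbbbbbXbbbbb ⇒ bbbbbbsbbbbb   [X → s]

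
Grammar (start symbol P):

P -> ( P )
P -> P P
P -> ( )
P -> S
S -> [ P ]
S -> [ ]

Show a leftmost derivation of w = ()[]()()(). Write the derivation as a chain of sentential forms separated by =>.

P => PP   [P -> P P]
PP => ()P   [P -> ( )]
()P => ()PP   [P -> P P]
()PP => ()PPP   [P -> P P]
()PPP => ()PPPP   [P -> P P]
()PPPP => ()SPPP   [P -> S]
()SPPP => ()[]PPP   [S -> [ ]]
()[]PPP => ()[]()PP   [P -> ( )]
()[]()PP => ()[]()()P   [P -> ( )]
()[]()()P => ()[]()()()   [P -> ( )]

P=>PP=>()P=>()PP=>()PPP=>()PPPP=>()SPPP=>()[]PPP=>()[]()PP=>()[]()()P=>()[]()()()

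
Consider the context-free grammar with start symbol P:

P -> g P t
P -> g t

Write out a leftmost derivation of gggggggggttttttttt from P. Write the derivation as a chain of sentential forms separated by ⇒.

P ⇒ gPt   [P -> g P t]
gPt ⇒ ggPtt   [P -> g P t]
ggPtt ⇒ gggPttt   [P -> g P t]
gggPttt ⇒ ggggPtttt   [P -> g P t]
ggggPtttt ⇒ gggggPttttt   [P -> g P t]
gggggPttttt ⇒ ggggggPtttttt   [P -> g P t]
ggggggPtttttt ⇒ gggggggPttttttt   [P -> g P t]
gggggggPttttttt ⇒ ggggggggPtttttttt   [P -> g P t]
ggggggggPtttttttt ⇒ gggggggggttttttttt   [P -> g t]

P⇒gPt⇒ggPtt⇒gggPttt⇒ggggPtttt⇒gggggPttttt⇒ggggggPtttttt⇒gggggggPttttttt⇒ggggggggPtttttttt⇒gggggggggttttttttt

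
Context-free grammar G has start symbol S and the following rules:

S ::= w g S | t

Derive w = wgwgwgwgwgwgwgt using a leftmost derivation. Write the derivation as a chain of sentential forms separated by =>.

S=>wgS=>wgwgS=>wgwgwgS=>wgwgwgwgS=>wgwgwgwgwgS=>wgwgwgwgwgwgS=>wgwgwgwgwgwgwgS=>wgwgwgwgwgwgwgt

S => wgS   [S ::= w g S]
wgS => wgwgS   [S ::= w g S]
wgwgS => wgwgwgS   [S ::= w g S]
wgwgwgS => wgwgwgwgS   [S ::= w g S]
wgwgwgwgS => wgwgwgwgwgS   [S ::= w g S]
wgwgwgwgwgS => wgwgwgwgwgwgS   [S ::= w g S]
wgwgwgwgwgwgS => wgwgwgwgwgwgwgS   [S ::= w g S]
wgwgwgwgwgwgwgS => wgwgwgwgwgwgwgt   [S ::= t]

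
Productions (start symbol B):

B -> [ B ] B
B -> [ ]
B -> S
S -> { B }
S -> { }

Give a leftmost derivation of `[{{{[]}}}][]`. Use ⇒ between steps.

B ⇒ [B]B ⇒ [S]B ⇒ [{B}]B ⇒ [{S}]B ⇒ [{{B}}]B ⇒ [{{S}}]B ⇒ [{{{B}}}]B ⇒ [{{{[]}}}]B ⇒ [{{{[]}}}][]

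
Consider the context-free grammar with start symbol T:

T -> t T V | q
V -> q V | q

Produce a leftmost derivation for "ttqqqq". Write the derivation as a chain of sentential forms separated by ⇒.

T ⇒ tTV ⇒ ttTVV ⇒ ttqVV ⇒ ttqqVV ⇒ ttqqqV ⇒ ttqqqq

T ⇒ tTV   [T -> t T V]
tTV ⇒ ttTVV   [T -> t T V]
ttTVV ⇒ ttqVV   [T -> q]
ttqVV ⇒ ttqqVV   [V -> q V]
ttqqVV ⇒ ttqqqV   [V -> q]
ttqqqV ⇒ ttqqqq   [V -> q]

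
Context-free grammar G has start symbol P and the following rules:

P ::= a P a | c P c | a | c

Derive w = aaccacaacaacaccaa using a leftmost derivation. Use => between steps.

P => aPa   [P ::= a P a]
aPa => aaPaa   [P ::= a P a]
aaPaa => aacPcaa   [P ::= c P c]
aacPcaa => aaccPccaa   [P ::= c P c]
aaccPccaa => aaccaPaccaa   [P ::= a P a]
aaccaPaccaa => aaccacPcaccaa   [P ::= c P c]
aaccacPcaccaa => aaccacaPacaccaa   [P ::= a P a]
aaccacaPacaccaa => aaccacaaPaacaccaa   [P ::= a P a]
aaccacaaPaacaccaa => aaccacaacaacaccaa   [P ::= c]

P => aPa => aaPaa => aacPcaa => aaccPccaa => aaccaPaccaa => aaccacPcaccaa => aaccacaPacaccaa => aaccacaaPaacaccaa => aaccacaacaacaccaa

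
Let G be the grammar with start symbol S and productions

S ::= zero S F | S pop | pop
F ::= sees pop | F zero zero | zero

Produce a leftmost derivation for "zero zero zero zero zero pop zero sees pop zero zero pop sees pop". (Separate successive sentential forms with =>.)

S => zero S F => zero S pop F => zero zero S F pop F => zero zero zero S F F pop F => zero zero zero zero S F F F pop F => zero zero zero zero zero S F F F F pop F => zero zero zero zero zero pop F F F F pop F => zero zero zero zero zero pop zero F F F pop F => zero zero zero zero zero pop zero sees pop F F pop F => zero zero zero zero zero pop zero sees pop zero F pop F => zero zero zero zero zero pop zero sees pop zero zero pop F => zero zero zero zero zero pop zero sees pop zero zero pop sees pop

S => zero S F   [S ::= zero S F]
zero S F => zero S pop F   [S ::= S pop]
zero S pop F => zero zero S F pop F   [S ::= zero S F]
zero zero S F pop F => zero zero zero S F F pop F   [S ::= zero S F]
zero zero zero S F F pop F => zero zero zero zero S F F F pop F   [S ::= zero S F]
zero zero zero zero S F F F pop F => zero zero zero zero zero S F F F F pop F   [S ::= zero S F]
zero zero zero zero zero S F F F F pop F => zero zero zero zero zero pop F F F F pop F   [S ::= pop]
zero zero zero zero zero pop F F F F pop F => zero zero zero zero zero pop zero F F F pop F   [F ::= zero]
zero zero zero zero zero pop zero F F F pop F => zero zero zero zero zero pop zero sees pop F F pop F   [F ::= sees pop]
zero zero zero zero zero pop zero sees pop F F pop F => zero zero zero zero zero pop zero sees pop zero F pop F   [F ::= zero]
zero zero zero zero zero pop zero sees pop zero F pop F => zero zero zero zero zero pop zero sees pop zero zero pop F   [F ::= zero]
zero zero zero zero zero pop zero sees pop zero zero pop F => zero zero zero zero zero pop zero sees pop zero zero pop sees pop   [F ::= sees pop]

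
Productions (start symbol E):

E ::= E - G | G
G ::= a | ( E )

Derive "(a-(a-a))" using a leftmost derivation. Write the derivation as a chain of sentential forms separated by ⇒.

E ⇒ G   [E ::= G]
G ⇒ (E)   [G ::= ( E )]
(E) ⇒ (E-G)   [E ::= E - G]
(E-G) ⇒ (G-G)   [E ::= G]
(G-G) ⇒ (a-G)   [G ::= a]
(a-G) ⇒ (a-(E))   [G ::= ( E )]
(a-(E)) ⇒ (a-(E-G))   [E ::= E - G]
(a-(E-G)) ⇒ (a-(G-G))   [E ::= G]
(a-(G-G)) ⇒ (a-(a-G))   [G ::= a]
(a-(a-G)) ⇒ (a-(a-a))   [G ::= a]

E⇒G⇒(E)⇒(E-G)⇒(G-G)⇒(a-G)⇒(a-(E))⇒(a-(E-G))⇒(a-(G-G))⇒(a-(a-G))⇒(a-(a-a))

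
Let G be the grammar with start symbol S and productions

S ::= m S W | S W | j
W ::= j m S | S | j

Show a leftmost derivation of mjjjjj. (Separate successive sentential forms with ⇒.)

S ⇒ SW   [S ::= S W]
SW ⇒ SWW   [S ::= S W]
SWW ⇒ mSWWW   [S ::= m S W]
mSWWW ⇒ mSWWWW   [S ::= S W]
mSWWWW ⇒ mjWWWW   [S ::= j]
mjWWWW ⇒ mjjWWW   [W ::= j]
mjjWWW ⇒ mjjjWW   [W ::= j]
mjjjWW ⇒ mjjjjW   [W ::= j]
mjjjjW ⇒ mjjjjj   [W ::= j]

S⇒SW⇒SWW⇒mSWWW⇒mSWWWW⇒mjWWWW⇒mjjWWW⇒mjjjWW⇒mjjjjW⇒mjjjjj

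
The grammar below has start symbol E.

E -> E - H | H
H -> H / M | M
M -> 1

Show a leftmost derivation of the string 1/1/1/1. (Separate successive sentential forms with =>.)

E => H => H/M => H/M/M => H/M/M/M => M/M/M/M => 1/M/M/M => 1/1/M/M => 1/1/1/M => 1/1/1/1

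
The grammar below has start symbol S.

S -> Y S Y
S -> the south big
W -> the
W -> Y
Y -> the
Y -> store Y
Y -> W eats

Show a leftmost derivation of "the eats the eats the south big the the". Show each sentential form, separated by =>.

S => Y S Y => W eats S Y => the eats S Y => the eats Y S Y Y => the eats W eats S Y Y => the eats the eats S Y Y => the eats the eats the south big Y Y => the eats the eats the south big the Y => the eats the eats the south big the the

S => Y S Y   [S -> Y S Y]
Y S Y => W eats S Y   [Y -> W eats]
W eats S Y => the eats S Y   [W -> the]
the eats S Y => the eats Y S Y Y   [S -> Y S Y]
the eats Y S Y Y => the eats W eats S Y Y   [Y -> W eats]
the eats W eats S Y Y => the eats the eats S Y Y   [W -> the]
the eats the eats S Y Y => the eats the eats the south big Y Y   [S -> the south big]
the eats the eats the south big Y Y => the eats the eats the south big the Y   [Y -> the]
the eats the eats the south big the Y => the eats the eats the south big the the   [Y -> the]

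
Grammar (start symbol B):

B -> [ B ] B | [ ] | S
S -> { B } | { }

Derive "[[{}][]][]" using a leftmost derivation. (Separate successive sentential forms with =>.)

B => [B]B   [B -> [ B ] B]
[B]B => [[B]B]B   [B -> [ B ] B]
[[B]B]B => [[S]B]B   [B -> S]
[[S]B]B => [[{}]B]B   [S -> { }]
[[{}]B]B => [[{}][]]B   [B -> [ ]]
[[{}][]]B => [[{}][]][]   [B -> [ ]]

B => [B]B => [[B]B]B => [[S]B]B => [[{}]B]B => [[{}][]]B => [[{}][]][]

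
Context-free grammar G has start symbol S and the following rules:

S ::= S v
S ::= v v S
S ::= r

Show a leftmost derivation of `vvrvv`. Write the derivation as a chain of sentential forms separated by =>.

S => Sv   [S ::= S v]
Sv => Svv   [S ::= S v]
Svv => vvSvv   [S ::= v v S]
vvSvv => vvrvv   [S ::= r]

S => Sv => Svv => vvSvv => vvrvv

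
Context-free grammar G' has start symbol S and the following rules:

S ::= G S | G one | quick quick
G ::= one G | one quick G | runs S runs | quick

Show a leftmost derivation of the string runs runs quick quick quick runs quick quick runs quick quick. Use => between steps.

S => G S => runs S runs S => runs G S runs S => runs runs S runs S runs S => runs runs G S runs S runs S => runs runs quick S runs S runs S => runs runs quick quick quick runs S runs S => runs runs quick quick quick runs quick quick runs S => runs runs quick quick quick runs quick quick runs quick quick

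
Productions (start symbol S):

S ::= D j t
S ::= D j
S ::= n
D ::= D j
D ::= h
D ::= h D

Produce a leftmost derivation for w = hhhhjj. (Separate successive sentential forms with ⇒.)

S ⇒ Dj   [S ::= D j]
Dj ⇒ hDj   [D ::= h D]
hDj ⇒ hhDj   [D ::= h D]
hhDj ⇒ hhhDj   [D ::= h D]
hhhDj ⇒ hhhDjj   [D ::= D j]
hhhDjj ⇒ hhhhjj   [D ::= h]

S⇒Dj⇒hDj⇒hhDj⇒hhhDj⇒hhhDjj⇒hhhhjj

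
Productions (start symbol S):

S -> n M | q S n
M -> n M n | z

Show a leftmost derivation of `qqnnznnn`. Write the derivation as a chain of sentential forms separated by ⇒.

S ⇒ qSn   [S -> q S n]
qSn ⇒ qqSnn   [S -> q S n]
qqSnn ⇒ qqnMnn   [S -> n M]
qqnMnn ⇒ qqnnMnnn   [M -> n M n]
qqnnMnnn ⇒ qqnnznnn   [M -> z]

S ⇒ qSn ⇒ qqSnn ⇒ qqnMnn ⇒ qqnnMnnn ⇒ qqnnznnn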